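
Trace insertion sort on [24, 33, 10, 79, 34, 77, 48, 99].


Initial: [24, 33, 10, 79, 34, 77, 48, 99]
Insert 33: [24, 33, 10, 79, 34, 77, 48, 99]
Insert 10: [10, 24, 33, 79, 34, 77, 48, 99]
Insert 79: [10, 24, 33, 79, 34, 77, 48, 99]
Insert 34: [10, 24, 33, 34, 79, 77, 48, 99]
Insert 77: [10, 24, 33, 34, 77, 79, 48, 99]
Insert 48: [10, 24, 33, 34, 48, 77, 79, 99]
Insert 99: [10, 24, 33, 34, 48, 77, 79, 99]

Sorted: [10, 24, 33, 34, 48, 77, 79, 99]


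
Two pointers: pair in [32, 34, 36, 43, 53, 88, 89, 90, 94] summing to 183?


lo=0(32)+hi=8(94)=126
lo=1(34)+hi=8(94)=128
lo=2(36)+hi=8(94)=130
lo=3(43)+hi=8(94)=137
lo=4(53)+hi=8(94)=147
lo=5(88)+hi=8(94)=182
lo=6(89)+hi=8(94)=183

Yes: 89+94=183


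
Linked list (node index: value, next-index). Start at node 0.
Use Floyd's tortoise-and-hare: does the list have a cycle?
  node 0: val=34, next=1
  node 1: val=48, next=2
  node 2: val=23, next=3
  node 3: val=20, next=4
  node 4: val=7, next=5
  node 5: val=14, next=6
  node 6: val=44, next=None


Floyd's tortoise (slow, +1) and hare (fast, +2):
  init: slow=0, fast=0
  step 1: slow=1, fast=2
  step 2: slow=2, fast=4
  step 3: slow=3, fast=6
  step 4: fast -> None, no cycle

Cycle: no


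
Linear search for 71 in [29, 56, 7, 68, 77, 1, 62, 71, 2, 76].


i=0: 29!=71
i=1: 56!=71
i=2: 7!=71
i=3: 68!=71
i=4: 77!=71
i=5: 1!=71
i=6: 62!=71
i=7: 71==71 found!

Found at 7, 8 comps


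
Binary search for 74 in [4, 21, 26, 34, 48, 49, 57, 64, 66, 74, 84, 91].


Step 1: lo=0, hi=11, mid=5, val=49
Step 2: lo=6, hi=11, mid=8, val=66
Step 3: lo=9, hi=11, mid=10, val=84
Step 4: lo=9, hi=9, mid=9, val=74

Found at index 9


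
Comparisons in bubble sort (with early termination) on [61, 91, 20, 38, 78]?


Algorithm: bubble sort (with early termination)
Input: [61, 91, 20, 38, 78]
Sorted: [20, 38, 61, 78, 91]

9


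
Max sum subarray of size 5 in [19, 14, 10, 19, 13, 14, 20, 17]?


[0:5]: 75
[1:6]: 70
[2:7]: 76
[3:8]: 83

Max: 83 at [3:8]


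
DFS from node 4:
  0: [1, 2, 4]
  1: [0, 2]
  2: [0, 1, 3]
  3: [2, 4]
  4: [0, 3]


Visit 4, push [3, 0]
Visit 0, push [2, 1]
Visit 1, push [2]
Visit 2, push [3]
Visit 3, push []

DFS order: [4, 0, 1, 2, 3]


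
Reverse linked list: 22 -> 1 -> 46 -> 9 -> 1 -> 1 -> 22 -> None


Step 1: curr=22, set curr.next=prev(None) | reversed so far: 22
Step 2: curr=1, set curr.next=prev(22) | reversed so far: 1 -> 22
Step 3: curr=46, set curr.next=prev(1) | reversed so far: 46 -> 1 -> 22
Step 4: curr=9, set curr.next=prev(46) | reversed so far: 9 -> 46 -> 1 -> 22
Step 5: curr=1, set curr.next=prev(9) | reversed so far: 1 -> 9 -> 46 -> 1 -> 22
Step 6: curr=1, set curr.next=prev(1) | reversed so far: 1 -> 1 -> 9 -> 46 -> 1 -> 22
Step 7: curr=22, set curr.next=prev(1) | reversed so far: 22 -> 1 -> 1 -> 9 -> 46 -> 1 -> 22

22 -> 1 -> 1 -> 9 -> 46 -> 1 -> 22 -> None


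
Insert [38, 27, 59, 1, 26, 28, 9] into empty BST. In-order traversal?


Insert 38: root
Insert 27: L from 38
Insert 59: R from 38
Insert 1: L from 38 -> L from 27
Insert 26: L from 38 -> L from 27 -> R from 1
Insert 28: L from 38 -> R from 27
Insert 9: L from 38 -> L from 27 -> R from 1 -> L from 26

In-order: [1, 9, 26, 27, 28, 38, 59]


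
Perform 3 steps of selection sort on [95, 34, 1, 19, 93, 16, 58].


Initial: [95, 34, 1, 19, 93, 16, 58]
Step 1: min=1 at 2
  Swap: [1, 34, 95, 19, 93, 16, 58]
Step 2: min=16 at 5
  Swap: [1, 16, 95, 19, 93, 34, 58]
Step 3: min=19 at 3
  Swap: [1, 16, 19, 95, 93, 34, 58]

After 3 steps: [1, 16, 19, 95, 93, 34, 58]


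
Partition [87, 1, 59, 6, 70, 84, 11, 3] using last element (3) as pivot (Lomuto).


Pivot: 3
  1 <= 3: swap -> [1, 87, 59, 6, 70, 84, 11, 3]
Place pivot at 1: [1, 3, 59, 6, 70, 84, 11, 87]

Partitioned: [1, 3, 59, 6, 70, 84, 11, 87]


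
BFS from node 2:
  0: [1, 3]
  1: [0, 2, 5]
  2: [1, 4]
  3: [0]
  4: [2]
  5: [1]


Visit 2, enqueue [1, 4]
Visit 1, enqueue [0, 5]
Visit 4, enqueue []
Visit 0, enqueue [3]
Visit 5, enqueue []
Visit 3, enqueue []

BFS order: [2, 1, 4, 0, 5, 3]


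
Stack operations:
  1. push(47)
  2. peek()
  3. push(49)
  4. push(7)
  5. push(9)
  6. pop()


push(47) -> [47]
peek()->47
push(49) -> [47, 49]
push(7) -> [47, 49, 7]
push(9) -> [47, 49, 7, 9]
pop()->9, [47, 49, 7]

Final stack: [47, 49, 7]


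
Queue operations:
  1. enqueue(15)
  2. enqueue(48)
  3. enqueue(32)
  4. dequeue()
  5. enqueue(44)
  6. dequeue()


enqueue(15) -> [15]
enqueue(48) -> [15, 48]
enqueue(32) -> [15, 48, 32]
dequeue()->15, [48, 32]
enqueue(44) -> [48, 32, 44]
dequeue()->48, [32, 44]

Final queue: [32, 44]


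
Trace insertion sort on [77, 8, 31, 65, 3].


Initial: [77, 8, 31, 65, 3]
Insert 8: [8, 77, 31, 65, 3]
Insert 31: [8, 31, 77, 65, 3]
Insert 65: [8, 31, 65, 77, 3]
Insert 3: [3, 8, 31, 65, 77]

Sorted: [3, 8, 31, 65, 77]


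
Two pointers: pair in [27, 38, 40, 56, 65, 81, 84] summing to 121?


lo=0(27)+hi=6(84)=111
lo=1(38)+hi=6(84)=122
lo=1(38)+hi=5(81)=119
lo=2(40)+hi=5(81)=121

Yes: 40+81=121


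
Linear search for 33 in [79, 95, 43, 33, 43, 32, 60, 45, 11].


i=0: 79!=33
i=1: 95!=33
i=2: 43!=33
i=3: 33==33 found!

Found at 3, 4 comps


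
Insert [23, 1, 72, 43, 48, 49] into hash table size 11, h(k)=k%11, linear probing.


Insert 23: h=1 -> slot 1
Insert 1: h=1, 1 probes -> slot 2
Insert 72: h=6 -> slot 6
Insert 43: h=10 -> slot 10
Insert 48: h=4 -> slot 4
Insert 49: h=5 -> slot 5

Table: [None, 23, 1, None, 48, 49, 72, None, None, None, 43]


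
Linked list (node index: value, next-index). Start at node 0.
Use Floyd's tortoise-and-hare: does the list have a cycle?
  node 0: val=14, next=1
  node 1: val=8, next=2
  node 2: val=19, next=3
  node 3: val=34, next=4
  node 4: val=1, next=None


Floyd's tortoise (slow, +1) and hare (fast, +2):
  init: slow=0, fast=0
  step 1: slow=1, fast=2
  step 2: slow=2, fast=4
  step 3: fast -> None, no cycle

Cycle: no


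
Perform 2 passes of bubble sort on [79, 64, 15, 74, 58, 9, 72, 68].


Initial: [79, 64, 15, 74, 58, 9, 72, 68]
Pass 1: [64, 15, 74, 58, 9, 72, 68, 79] (7 swaps)
Pass 2: [15, 64, 58, 9, 72, 68, 74, 79] (5 swaps)

After 2 passes: [15, 64, 58, 9, 72, 68, 74, 79]


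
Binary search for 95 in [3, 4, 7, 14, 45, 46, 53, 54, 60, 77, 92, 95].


Step 1: lo=0, hi=11, mid=5, val=46
Step 2: lo=6, hi=11, mid=8, val=60
Step 3: lo=9, hi=11, mid=10, val=92
Step 4: lo=11, hi=11, mid=11, val=95

Found at index 11


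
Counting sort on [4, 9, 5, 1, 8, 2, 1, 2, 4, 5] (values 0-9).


Input: [4, 9, 5, 1, 8, 2, 1, 2, 4, 5]
Counts: [0, 2, 2, 0, 2, 2, 0, 0, 1, 1]

Sorted: [1, 1, 2, 2, 4, 4, 5, 5, 8, 9]


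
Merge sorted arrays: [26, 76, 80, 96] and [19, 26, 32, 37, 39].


Take 19 from B
Take 26 from A
Take 26 from B
Take 32 from B
Take 37 from B
Take 39 from B

Merged: [19, 26, 26, 32, 37, 39, 76, 80, 96]


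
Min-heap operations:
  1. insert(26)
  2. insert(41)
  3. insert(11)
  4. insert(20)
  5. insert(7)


insert(26) -> [26]
insert(41) -> [26, 41]
insert(11) -> [11, 41, 26]
insert(20) -> [11, 20, 26, 41]
insert(7) -> [7, 11, 26, 41, 20]

Final heap: [7, 11, 26, 41, 20]


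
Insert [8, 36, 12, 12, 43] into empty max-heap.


Insert 8: [8]
Insert 36: [36, 8]
Insert 12: [36, 8, 12]
Insert 12: [36, 12, 12, 8]
Insert 43: [43, 36, 12, 8, 12]

Final heap: [43, 36, 12, 8, 12]


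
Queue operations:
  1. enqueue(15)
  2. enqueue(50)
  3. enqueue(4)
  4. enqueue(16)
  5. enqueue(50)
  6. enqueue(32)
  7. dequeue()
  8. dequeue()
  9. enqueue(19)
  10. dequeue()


enqueue(15) -> [15]
enqueue(50) -> [15, 50]
enqueue(4) -> [15, 50, 4]
enqueue(16) -> [15, 50, 4, 16]
enqueue(50) -> [15, 50, 4, 16, 50]
enqueue(32) -> [15, 50, 4, 16, 50, 32]
dequeue()->15, [50, 4, 16, 50, 32]
dequeue()->50, [4, 16, 50, 32]
enqueue(19) -> [4, 16, 50, 32, 19]
dequeue()->4, [16, 50, 32, 19]

Final queue: [16, 50, 32, 19]


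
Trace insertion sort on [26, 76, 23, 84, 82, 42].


Initial: [26, 76, 23, 84, 82, 42]
Insert 76: [26, 76, 23, 84, 82, 42]
Insert 23: [23, 26, 76, 84, 82, 42]
Insert 84: [23, 26, 76, 84, 82, 42]
Insert 82: [23, 26, 76, 82, 84, 42]
Insert 42: [23, 26, 42, 76, 82, 84]

Sorted: [23, 26, 42, 76, 82, 84]


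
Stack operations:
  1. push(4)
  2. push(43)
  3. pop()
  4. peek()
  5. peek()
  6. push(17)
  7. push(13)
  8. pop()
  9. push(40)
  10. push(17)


push(4) -> [4]
push(43) -> [4, 43]
pop()->43, [4]
peek()->4
peek()->4
push(17) -> [4, 17]
push(13) -> [4, 17, 13]
pop()->13, [4, 17]
push(40) -> [4, 17, 40]
push(17) -> [4, 17, 40, 17]

Final stack: [4, 17, 40, 17]


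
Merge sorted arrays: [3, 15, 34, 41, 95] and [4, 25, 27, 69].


Take 3 from A
Take 4 from B
Take 15 from A
Take 25 from B
Take 27 from B
Take 34 from A
Take 41 from A
Take 69 from B

Merged: [3, 4, 15, 25, 27, 34, 41, 69, 95]


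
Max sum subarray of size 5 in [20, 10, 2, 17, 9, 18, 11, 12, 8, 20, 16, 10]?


[0:5]: 58
[1:6]: 56
[2:7]: 57
[3:8]: 67
[4:9]: 58
[5:10]: 69
[6:11]: 67
[7:12]: 66

Max: 69 at [5:10]


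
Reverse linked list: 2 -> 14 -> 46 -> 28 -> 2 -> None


Step 1: curr=2, set curr.next=prev(None) | reversed so far: 2
Step 2: curr=14, set curr.next=prev(2) | reversed so far: 14 -> 2
Step 3: curr=46, set curr.next=prev(14) | reversed so far: 46 -> 14 -> 2
Step 4: curr=28, set curr.next=prev(46) | reversed so far: 28 -> 46 -> 14 -> 2
Step 5: curr=2, set curr.next=prev(28) | reversed so far: 2 -> 28 -> 46 -> 14 -> 2

2 -> 28 -> 46 -> 14 -> 2 -> None


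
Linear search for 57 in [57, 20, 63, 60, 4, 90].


i=0: 57==57 found!

Found at 0, 1 comps


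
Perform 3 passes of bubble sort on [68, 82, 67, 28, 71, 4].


Initial: [68, 82, 67, 28, 71, 4]
Pass 1: [68, 67, 28, 71, 4, 82] (4 swaps)
Pass 2: [67, 28, 68, 4, 71, 82] (3 swaps)
Pass 3: [28, 67, 4, 68, 71, 82] (2 swaps)

After 3 passes: [28, 67, 4, 68, 71, 82]


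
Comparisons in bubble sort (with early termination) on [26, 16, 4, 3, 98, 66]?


Algorithm: bubble sort (with early termination)
Input: [26, 16, 4, 3, 98, 66]
Sorted: [3, 4, 16, 26, 66, 98]

14


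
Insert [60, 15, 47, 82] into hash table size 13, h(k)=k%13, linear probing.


Insert 60: h=8 -> slot 8
Insert 15: h=2 -> slot 2
Insert 47: h=8, 1 probes -> slot 9
Insert 82: h=4 -> slot 4

Table: [None, None, 15, None, 82, None, None, None, 60, 47, None, None, None]


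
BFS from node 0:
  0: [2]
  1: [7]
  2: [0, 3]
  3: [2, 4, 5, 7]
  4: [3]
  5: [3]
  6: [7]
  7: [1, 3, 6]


Visit 0, enqueue [2]
Visit 2, enqueue [3]
Visit 3, enqueue [4, 5, 7]
Visit 4, enqueue []
Visit 5, enqueue []
Visit 7, enqueue [1, 6]
Visit 1, enqueue []
Visit 6, enqueue []

BFS order: [0, 2, 3, 4, 5, 7, 1, 6]


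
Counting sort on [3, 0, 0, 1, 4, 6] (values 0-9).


Input: [3, 0, 0, 1, 4, 6]
Counts: [2, 1, 0, 1, 1, 0, 1, 0, 0, 0]

Sorted: [0, 0, 1, 3, 4, 6]


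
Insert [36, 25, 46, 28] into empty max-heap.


Insert 36: [36]
Insert 25: [36, 25]
Insert 46: [46, 25, 36]
Insert 28: [46, 28, 36, 25]

Final heap: [46, 28, 36, 25]


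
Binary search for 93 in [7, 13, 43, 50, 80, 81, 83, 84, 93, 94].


Step 1: lo=0, hi=9, mid=4, val=80
Step 2: lo=5, hi=9, mid=7, val=84
Step 3: lo=8, hi=9, mid=8, val=93

Found at index 8


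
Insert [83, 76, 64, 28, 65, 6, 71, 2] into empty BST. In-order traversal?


Insert 83: root
Insert 76: L from 83
Insert 64: L from 83 -> L from 76
Insert 28: L from 83 -> L from 76 -> L from 64
Insert 65: L from 83 -> L from 76 -> R from 64
Insert 6: L from 83 -> L from 76 -> L from 64 -> L from 28
Insert 71: L from 83 -> L from 76 -> R from 64 -> R from 65
Insert 2: L from 83 -> L from 76 -> L from 64 -> L from 28 -> L from 6

In-order: [2, 6, 28, 64, 65, 71, 76, 83]


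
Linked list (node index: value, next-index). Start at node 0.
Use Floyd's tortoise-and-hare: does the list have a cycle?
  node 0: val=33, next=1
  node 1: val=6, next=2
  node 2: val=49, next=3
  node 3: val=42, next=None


Floyd's tortoise (slow, +1) and hare (fast, +2):
  init: slow=0, fast=0
  step 1: slow=1, fast=2
  step 2: fast 2->3->None, no cycle

Cycle: no


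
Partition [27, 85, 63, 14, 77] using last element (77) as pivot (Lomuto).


Pivot: 77
  27 <= 77: advance i (no swap)
  63 <= 77: swap -> [27, 63, 85, 14, 77]
  14 <= 77: swap -> [27, 63, 14, 85, 77]
Place pivot at 3: [27, 63, 14, 77, 85]

Partitioned: [27, 63, 14, 77, 85]


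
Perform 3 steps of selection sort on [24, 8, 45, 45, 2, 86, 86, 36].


Initial: [24, 8, 45, 45, 2, 86, 86, 36]
Step 1: min=2 at 4
  Swap: [2, 8, 45, 45, 24, 86, 86, 36]
Step 2: min=8 at 1
  Swap: [2, 8, 45, 45, 24, 86, 86, 36]
Step 3: min=24 at 4
  Swap: [2, 8, 24, 45, 45, 86, 86, 36]

After 3 steps: [2, 8, 24, 45, 45, 86, 86, 36]


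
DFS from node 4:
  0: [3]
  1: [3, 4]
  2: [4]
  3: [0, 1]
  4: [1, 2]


Visit 4, push [2, 1]
Visit 1, push [3]
Visit 3, push [0]
Visit 0, push []
Visit 2, push []

DFS order: [4, 1, 3, 0, 2]


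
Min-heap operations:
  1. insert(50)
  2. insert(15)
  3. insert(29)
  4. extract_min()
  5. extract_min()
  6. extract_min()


insert(50) -> [50]
insert(15) -> [15, 50]
insert(29) -> [15, 50, 29]
extract_min()->15, [29, 50]
extract_min()->29, [50]
extract_min()->50, []

Final heap: []


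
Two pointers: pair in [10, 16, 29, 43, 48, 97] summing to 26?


lo=0(10)+hi=5(97)=107
lo=0(10)+hi=4(48)=58
lo=0(10)+hi=3(43)=53
lo=0(10)+hi=2(29)=39
lo=0(10)+hi=1(16)=26

Yes: 10+16=26


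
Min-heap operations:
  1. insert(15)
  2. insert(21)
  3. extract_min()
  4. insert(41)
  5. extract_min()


insert(15) -> [15]
insert(21) -> [15, 21]
extract_min()->15, [21]
insert(41) -> [21, 41]
extract_min()->21, [41]

Final heap: [41]


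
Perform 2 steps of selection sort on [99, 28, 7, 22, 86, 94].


Initial: [99, 28, 7, 22, 86, 94]
Step 1: min=7 at 2
  Swap: [7, 28, 99, 22, 86, 94]
Step 2: min=22 at 3
  Swap: [7, 22, 99, 28, 86, 94]

After 2 steps: [7, 22, 99, 28, 86, 94]


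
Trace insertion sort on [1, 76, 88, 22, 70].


Initial: [1, 76, 88, 22, 70]
Insert 76: [1, 76, 88, 22, 70]
Insert 88: [1, 76, 88, 22, 70]
Insert 22: [1, 22, 76, 88, 70]
Insert 70: [1, 22, 70, 76, 88]

Sorted: [1, 22, 70, 76, 88]


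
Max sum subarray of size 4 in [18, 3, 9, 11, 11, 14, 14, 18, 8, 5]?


[0:4]: 41
[1:5]: 34
[2:6]: 45
[3:7]: 50
[4:8]: 57
[5:9]: 54
[6:10]: 45

Max: 57 at [4:8]


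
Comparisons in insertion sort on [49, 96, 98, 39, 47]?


Algorithm: insertion sort
Input: [49, 96, 98, 39, 47]
Sorted: [39, 47, 49, 96, 98]

9


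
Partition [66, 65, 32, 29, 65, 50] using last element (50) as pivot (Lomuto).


Pivot: 50
  32 <= 50: swap -> [32, 65, 66, 29, 65, 50]
  29 <= 50: swap -> [32, 29, 66, 65, 65, 50]
Place pivot at 2: [32, 29, 50, 65, 65, 66]

Partitioned: [32, 29, 50, 65, 65, 66]


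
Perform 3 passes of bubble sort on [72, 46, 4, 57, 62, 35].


Initial: [72, 46, 4, 57, 62, 35]
Pass 1: [46, 4, 57, 62, 35, 72] (5 swaps)
Pass 2: [4, 46, 57, 35, 62, 72] (2 swaps)
Pass 3: [4, 46, 35, 57, 62, 72] (1 swaps)

After 3 passes: [4, 46, 35, 57, 62, 72]


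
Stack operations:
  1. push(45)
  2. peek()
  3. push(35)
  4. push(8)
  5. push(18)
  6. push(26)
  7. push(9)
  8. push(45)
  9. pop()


push(45) -> [45]
peek()->45
push(35) -> [45, 35]
push(8) -> [45, 35, 8]
push(18) -> [45, 35, 8, 18]
push(26) -> [45, 35, 8, 18, 26]
push(9) -> [45, 35, 8, 18, 26, 9]
push(45) -> [45, 35, 8, 18, 26, 9, 45]
pop()->45, [45, 35, 8, 18, 26, 9]

Final stack: [45, 35, 8, 18, 26, 9]


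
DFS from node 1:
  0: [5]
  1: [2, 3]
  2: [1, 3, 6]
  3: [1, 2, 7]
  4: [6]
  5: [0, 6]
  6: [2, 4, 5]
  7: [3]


Visit 1, push [3, 2]
Visit 2, push [6, 3]
Visit 3, push [7]
Visit 7, push []
Visit 6, push [5, 4]
Visit 4, push []
Visit 5, push [0]
Visit 0, push []

DFS order: [1, 2, 3, 7, 6, 4, 5, 0]


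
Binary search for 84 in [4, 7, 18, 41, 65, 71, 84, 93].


Step 1: lo=0, hi=7, mid=3, val=41
Step 2: lo=4, hi=7, mid=5, val=71
Step 3: lo=6, hi=7, mid=6, val=84

Found at index 6


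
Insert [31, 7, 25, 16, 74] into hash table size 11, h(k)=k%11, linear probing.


Insert 31: h=9 -> slot 9
Insert 7: h=7 -> slot 7
Insert 25: h=3 -> slot 3
Insert 16: h=5 -> slot 5
Insert 74: h=8 -> slot 8

Table: [None, None, None, 25, None, 16, None, 7, 74, 31, None]


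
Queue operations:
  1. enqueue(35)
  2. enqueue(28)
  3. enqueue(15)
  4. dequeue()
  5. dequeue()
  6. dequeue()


enqueue(35) -> [35]
enqueue(28) -> [35, 28]
enqueue(15) -> [35, 28, 15]
dequeue()->35, [28, 15]
dequeue()->28, [15]
dequeue()->15, []

Final queue: []


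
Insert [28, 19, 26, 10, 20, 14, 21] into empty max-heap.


Insert 28: [28]
Insert 19: [28, 19]
Insert 26: [28, 19, 26]
Insert 10: [28, 19, 26, 10]
Insert 20: [28, 20, 26, 10, 19]
Insert 14: [28, 20, 26, 10, 19, 14]
Insert 21: [28, 20, 26, 10, 19, 14, 21]

Final heap: [28, 20, 26, 10, 19, 14, 21]


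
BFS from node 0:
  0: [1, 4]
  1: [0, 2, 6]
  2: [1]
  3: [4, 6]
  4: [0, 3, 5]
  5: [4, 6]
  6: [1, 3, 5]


Visit 0, enqueue [1, 4]
Visit 1, enqueue [2, 6]
Visit 4, enqueue [3, 5]
Visit 2, enqueue []
Visit 6, enqueue []
Visit 3, enqueue []
Visit 5, enqueue []

BFS order: [0, 1, 4, 2, 6, 3, 5]


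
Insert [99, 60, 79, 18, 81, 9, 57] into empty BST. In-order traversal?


Insert 99: root
Insert 60: L from 99
Insert 79: L from 99 -> R from 60
Insert 18: L from 99 -> L from 60
Insert 81: L from 99 -> R from 60 -> R from 79
Insert 9: L from 99 -> L from 60 -> L from 18
Insert 57: L from 99 -> L from 60 -> R from 18

In-order: [9, 18, 57, 60, 79, 81, 99]


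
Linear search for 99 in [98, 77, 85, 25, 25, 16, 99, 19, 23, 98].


i=0: 98!=99
i=1: 77!=99
i=2: 85!=99
i=3: 25!=99
i=4: 25!=99
i=5: 16!=99
i=6: 99==99 found!

Found at 6, 7 comps


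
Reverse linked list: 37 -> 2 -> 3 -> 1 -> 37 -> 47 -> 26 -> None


Step 1: curr=37, set curr.next=prev(None) | reversed so far: 37
Step 2: curr=2, set curr.next=prev(37) | reversed so far: 2 -> 37
Step 3: curr=3, set curr.next=prev(2) | reversed so far: 3 -> 2 -> 37
Step 4: curr=1, set curr.next=prev(3) | reversed so far: 1 -> 3 -> 2 -> 37
Step 5: curr=37, set curr.next=prev(1) | reversed so far: 37 -> 1 -> 3 -> 2 -> 37
Step 6: curr=47, set curr.next=prev(37) | reversed so far: 47 -> 37 -> 1 -> 3 -> 2 -> 37
Step 7: curr=26, set curr.next=prev(47) | reversed so far: 26 -> 47 -> 37 -> 1 -> 3 -> 2 -> 37

26 -> 47 -> 37 -> 1 -> 3 -> 2 -> 37 -> None


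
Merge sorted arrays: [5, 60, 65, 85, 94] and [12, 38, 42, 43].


Take 5 from A
Take 12 from B
Take 38 from B
Take 42 from B
Take 43 from B

Merged: [5, 12, 38, 42, 43, 60, 65, 85, 94]


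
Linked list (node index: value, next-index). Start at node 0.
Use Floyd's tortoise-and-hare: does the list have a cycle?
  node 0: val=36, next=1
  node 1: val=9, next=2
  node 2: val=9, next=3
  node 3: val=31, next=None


Floyd's tortoise (slow, +1) and hare (fast, +2):
  init: slow=0, fast=0
  step 1: slow=1, fast=2
  step 2: fast 2->3->None, no cycle

Cycle: no


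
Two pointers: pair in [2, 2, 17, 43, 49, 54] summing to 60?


lo=0(2)+hi=5(54)=56
lo=1(2)+hi=5(54)=56
lo=2(17)+hi=5(54)=71
lo=2(17)+hi=4(49)=66
lo=2(17)+hi=3(43)=60

Yes: 17+43=60


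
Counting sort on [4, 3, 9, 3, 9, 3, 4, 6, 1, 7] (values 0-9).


Input: [4, 3, 9, 3, 9, 3, 4, 6, 1, 7]
Counts: [0, 1, 0, 3, 2, 0, 1, 1, 0, 2]

Sorted: [1, 3, 3, 3, 4, 4, 6, 7, 9, 9]


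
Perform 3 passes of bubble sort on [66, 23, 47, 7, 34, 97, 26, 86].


Initial: [66, 23, 47, 7, 34, 97, 26, 86]
Pass 1: [23, 47, 7, 34, 66, 26, 86, 97] (6 swaps)
Pass 2: [23, 7, 34, 47, 26, 66, 86, 97] (3 swaps)
Pass 3: [7, 23, 34, 26, 47, 66, 86, 97] (2 swaps)

After 3 passes: [7, 23, 34, 26, 47, 66, 86, 97]


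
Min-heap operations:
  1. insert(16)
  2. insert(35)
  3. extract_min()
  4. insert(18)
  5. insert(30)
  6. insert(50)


insert(16) -> [16]
insert(35) -> [16, 35]
extract_min()->16, [35]
insert(18) -> [18, 35]
insert(30) -> [18, 35, 30]
insert(50) -> [18, 35, 30, 50]

Final heap: [18, 35, 30, 50]


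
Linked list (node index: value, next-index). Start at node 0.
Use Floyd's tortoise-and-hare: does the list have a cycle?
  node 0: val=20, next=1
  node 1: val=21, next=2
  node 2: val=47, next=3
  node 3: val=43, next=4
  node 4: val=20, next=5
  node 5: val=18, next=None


Floyd's tortoise (slow, +1) and hare (fast, +2):
  init: slow=0, fast=0
  step 1: slow=1, fast=2
  step 2: slow=2, fast=4
  step 3: fast 4->5->None, no cycle

Cycle: no


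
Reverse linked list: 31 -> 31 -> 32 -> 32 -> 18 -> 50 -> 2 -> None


Step 1: curr=31, set curr.next=prev(None) | reversed so far: 31
Step 2: curr=31, set curr.next=prev(31) | reversed so far: 31 -> 31
Step 3: curr=32, set curr.next=prev(31) | reversed so far: 32 -> 31 -> 31
Step 4: curr=32, set curr.next=prev(32) | reversed so far: 32 -> 32 -> 31 -> 31
Step 5: curr=18, set curr.next=prev(32) | reversed so far: 18 -> 32 -> 32 -> 31 -> 31
Step 6: curr=50, set curr.next=prev(18) | reversed so far: 50 -> 18 -> 32 -> 32 -> 31 -> 31
Step 7: curr=2, set curr.next=prev(50) | reversed so far: 2 -> 50 -> 18 -> 32 -> 32 -> 31 -> 31

2 -> 50 -> 18 -> 32 -> 32 -> 31 -> 31 -> None


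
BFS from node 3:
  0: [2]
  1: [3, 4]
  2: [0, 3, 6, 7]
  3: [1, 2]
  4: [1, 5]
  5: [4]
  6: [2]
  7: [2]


Visit 3, enqueue [1, 2]
Visit 1, enqueue [4]
Visit 2, enqueue [0, 6, 7]
Visit 4, enqueue [5]
Visit 0, enqueue []
Visit 6, enqueue []
Visit 7, enqueue []
Visit 5, enqueue []

BFS order: [3, 1, 2, 4, 0, 6, 7, 5]


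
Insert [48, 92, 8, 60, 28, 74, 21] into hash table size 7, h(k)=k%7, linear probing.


Insert 48: h=6 -> slot 6
Insert 92: h=1 -> slot 1
Insert 8: h=1, 1 probes -> slot 2
Insert 60: h=4 -> slot 4
Insert 28: h=0 -> slot 0
Insert 74: h=4, 1 probes -> slot 5
Insert 21: h=0, 3 probes -> slot 3

Table: [28, 92, 8, 21, 60, 74, 48]


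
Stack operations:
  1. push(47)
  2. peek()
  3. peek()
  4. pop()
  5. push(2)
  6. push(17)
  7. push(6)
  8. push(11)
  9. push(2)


push(47) -> [47]
peek()->47
peek()->47
pop()->47, []
push(2) -> [2]
push(17) -> [2, 17]
push(6) -> [2, 17, 6]
push(11) -> [2, 17, 6, 11]
push(2) -> [2, 17, 6, 11, 2]

Final stack: [2, 17, 6, 11, 2]


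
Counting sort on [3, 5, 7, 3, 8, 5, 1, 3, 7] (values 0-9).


Input: [3, 5, 7, 3, 8, 5, 1, 3, 7]
Counts: [0, 1, 0, 3, 0, 2, 0, 2, 1, 0]

Sorted: [1, 3, 3, 3, 5, 5, 7, 7, 8]


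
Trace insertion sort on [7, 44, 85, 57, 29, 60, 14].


Initial: [7, 44, 85, 57, 29, 60, 14]
Insert 44: [7, 44, 85, 57, 29, 60, 14]
Insert 85: [7, 44, 85, 57, 29, 60, 14]
Insert 57: [7, 44, 57, 85, 29, 60, 14]
Insert 29: [7, 29, 44, 57, 85, 60, 14]
Insert 60: [7, 29, 44, 57, 60, 85, 14]
Insert 14: [7, 14, 29, 44, 57, 60, 85]

Sorted: [7, 14, 29, 44, 57, 60, 85]


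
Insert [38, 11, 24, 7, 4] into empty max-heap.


Insert 38: [38]
Insert 11: [38, 11]
Insert 24: [38, 11, 24]
Insert 7: [38, 11, 24, 7]
Insert 4: [38, 11, 24, 7, 4]

Final heap: [38, 11, 24, 7, 4]


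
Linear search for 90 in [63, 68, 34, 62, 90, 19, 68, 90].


i=0: 63!=90
i=1: 68!=90
i=2: 34!=90
i=3: 62!=90
i=4: 90==90 found!

Found at 4, 5 comps


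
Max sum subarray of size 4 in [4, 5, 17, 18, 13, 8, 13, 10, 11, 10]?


[0:4]: 44
[1:5]: 53
[2:6]: 56
[3:7]: 52
[4:8]: 44
[5:9]: 42
[6:10]: 44

Max: 56 at [2:6]


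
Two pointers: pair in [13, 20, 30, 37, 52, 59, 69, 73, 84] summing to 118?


lo=0(13)+hi=8(84)=97
lo=1(20)+hi=8(84)=104
lo=2(30)+hi=8(84)=114
lo=3(37)+hi=8(84)=121
lo=3(37)+hi=7(73)=110
lo=4(52)+hi=7(73)=125
lo=4(52)+hi=6(69)=121
lo=4(52)+hi=5(59)=111

No pair found


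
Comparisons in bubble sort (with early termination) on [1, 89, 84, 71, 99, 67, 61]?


Algorithm: bubble sort (with early termination)
Input: [1, 89, 84, 71, 99, 67, 61]
Sorted: [1, 61, 67, 71, 84, 89, 99]

21


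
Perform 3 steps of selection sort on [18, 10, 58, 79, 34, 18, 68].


Initial: [18, 10, 58, 79, 34, 18, 68]
Step 1: min=10 at 1
  Swap: [10, 18, 58, 79, 34, 18, 68]
Step 2: min=18 at 1
  Swap: [10, 18, 58, 79, 34, 18, 68]
Step 3: min=18 at 5
  Swap: [10, 18, 18, 79, 34, 58, 68]

After 3 steps: [10, 18, 18, 79, 34, 58, 68]


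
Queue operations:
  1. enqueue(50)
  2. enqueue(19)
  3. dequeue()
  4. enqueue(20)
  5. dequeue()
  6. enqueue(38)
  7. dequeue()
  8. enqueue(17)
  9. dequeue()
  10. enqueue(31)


enqueue(50) -> [50]
enqueue(19) -> [50, 19]
dequeue()->50, [19]
enqueue(20) -> [19, 20]
dequeue()->19, [20]
enqueue(38) -> [20, 38]
dequeue()->20, [38]
enqueue(17) -> [38, 17]
dequeue()->38, [17]
enqueue(31) -> [17, 31]

Final queue: [17, 31]


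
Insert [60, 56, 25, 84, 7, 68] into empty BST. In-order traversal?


Insert 60: root
Insert 56: L from 60
Insert 25: L from 60 -> L from 56
Insert 84: R from 60
Insert 7: L from 60 -> L from 56 -> L from 25
Insert 68: R from 60 -> L from 84

In-order: [7, 25, 56, 60, 68, 84]


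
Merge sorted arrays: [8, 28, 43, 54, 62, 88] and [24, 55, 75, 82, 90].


Take 8 from A
Take 24 from B
Take 28 from A
Take 43 from A
Take 54 from A
Take 55 from B
Take 62 from A
Take 75 from B
Take 82 from B
Take 88 from A

Merged: [8, 24, 28, 43, 54, 55, 62, 75, 82, 88, 90]


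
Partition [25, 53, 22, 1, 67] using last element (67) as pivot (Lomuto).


Pivot: 67
  25 <= 67: advance i (no swap)
  53 <= 67: advance i (no swap)
  22 <= 67: advance i (no swap)
  1 <= 67: advance i (no swap)
Place pivot at 4: [25, 53, 22, 1, 67]

Partitioned: [25, 53, 22, 1, 67]


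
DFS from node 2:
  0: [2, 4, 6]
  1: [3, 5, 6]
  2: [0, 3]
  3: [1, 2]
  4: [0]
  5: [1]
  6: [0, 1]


Visit 2, push [3, 0]
Visit 0, push [6, 4]
Visit 4, push []
Visit 6, push [1]
Visit 1, push [5, 3]
Visit 3, push []
Visit 5, push []

DFS order: [2, 0, 4, 6, 1, 3, 5]


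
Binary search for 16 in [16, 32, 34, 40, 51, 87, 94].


Step 1: lo=0, hi=6, mid=3, val=40
Step 2: lo=0, hi=2, mid=1, val=32
Step 3: lo=0, hi=0, mid=0, val=16

Found at index 0


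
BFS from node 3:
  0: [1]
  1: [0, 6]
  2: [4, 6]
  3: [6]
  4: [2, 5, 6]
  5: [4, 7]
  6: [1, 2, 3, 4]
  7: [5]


Visit 3, enqueue [6]
Visit 6, enqueue [1, 2, 4]
Visit 1, enqueue [0]
Visit 2, enqueue []
Visit 4, enqueue [5]
Visit 0, enqueue []
Visit 5, enqueue [7]
Visit 7, enqueue []

BFS order: [3, 6, 1, 2, 4, 0, 5, 7]


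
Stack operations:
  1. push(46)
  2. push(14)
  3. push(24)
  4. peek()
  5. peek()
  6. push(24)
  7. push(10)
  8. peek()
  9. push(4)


push(46) -> [46]
push(14) -> [46, 14]
push(24) -> [46, 14, 24]
peek()->24
peek()->24
push(24) -> [46, 14, 24, 24]
push(10) -> [46, 14, 24, 24, 10]
peek()->10
push(4) -> [46, 14, 24, 24, 10, 4]

Final stack: [46, 14, 24, 24, 10, 4]


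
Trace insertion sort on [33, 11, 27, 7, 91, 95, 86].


Initial: [33, 11, 27, 7, 91, 95, 86]
Insert 11: [11, 33, 27, 7, 91, 95, 86]
Insert 27: [11, 27, 33, 7, 91, 95, 86]
Insert 7: [7, 11, 27, 33, 91, 95, 86]
Insert 91: [7, 11, 27, 33, 91, 95, 86]
Insert 95: [7, 11, 27, 33, 91, 95, 86]
Insert 86: [7, 11, 27, 33, 86, 91, 95]

Sorted: [7, 11, 27, 33, 86, 91, 95]


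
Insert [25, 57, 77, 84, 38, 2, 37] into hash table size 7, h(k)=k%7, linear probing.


Insert 25: h=4 -> slot 4
Insert 57: h=1 -> slot 1
Insert 77: h=0 -> slot 0
Insert 84: h=0, 2 probes -> slot 2
Insert 38: h=3 -> slot 3
Insert 2: h=2, 3 probes -> slot 5
Insert 37: h=2, 4 probes -> slot 6

Table: [77, 57, 84, 38, 25, 2, 37]


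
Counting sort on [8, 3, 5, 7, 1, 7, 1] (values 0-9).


Input: [8, 3, 5, 7, 1, 7, 1]
Counts: [0, 2, 0, 1, 0, 1, 0, 2, 1, 0]

Sorted: [1, 1, 3, 5, 7, 7, 8]


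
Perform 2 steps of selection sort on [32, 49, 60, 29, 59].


Initial: [32, 49, 60, 29, 59]
Step 1: min=29 at 3
  Swap: [29, 49, 60, 32, 59]
Step 2: min=32 at 3
  Swap: [29, 32, 60, 49, 59]

After 2 steps: [29, 32, 60, 49, 59]


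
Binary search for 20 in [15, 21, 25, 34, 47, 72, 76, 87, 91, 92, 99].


Step 1: lo=0, hi=10, mid=5, val=72
Step 2: lo=0, hi=4, mid=2, val=25
Step 3: lo=0, hi=1, mid=0, val=15
Step 4: lo=1, hi=1, mid=1, val=21

Not found


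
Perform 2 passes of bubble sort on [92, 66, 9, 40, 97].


Initial: [92, 66, 9, 40, 97]
Pass 1: [66, 9, 40, 92, 97] (3 swaps)
Pass 2: [9, 40, 66, 92, 97] (2 swaps)

After 2 passes: [9, 40, 66, 92, 97]


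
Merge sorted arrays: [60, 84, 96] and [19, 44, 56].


Take 19 from B
Take 44 from B
Take 56 from B

Merged: [19, 44, 56, 60, 84, 96]


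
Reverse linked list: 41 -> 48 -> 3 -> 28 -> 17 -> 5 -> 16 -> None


Step 1: curr=41, set curr.next=prev(None) | reversed so far: 41
Step 2: curr=48, set curr.next=prev(41) | reversed so far: 48 -> 41
Step 3: curr=3, set curr.next=prev(48) | reversed so far: 3 -> 48 -> 41
Step 4: curr=28, set curr.next=prev(3) | reversed so far: 28 -> 3 -> 48 -> 41
Step 5: curr=17, set curr.next=prev(28) | reversed so far: 17 -> 28 -> 3 -> 48 -> 41
Step 6: curr=5, set curr.next=prev(17) | reversed so far: 5 -> 17 -> 28 -> 3 -> 48 -> 41
Step 7: curr=16, set curr.next=prev(5) | reversed so far: 16 -> 5 -> 17 -> 28 -> 3 -> 48 -> 41

16 -> 5 -> 17 -> 28 -> 3 -> 48 -> 41 -> None


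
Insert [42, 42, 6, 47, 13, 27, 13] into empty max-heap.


Insert 42: [42]
Insert 42: [42, 42]
Insert 6: [42, 42, 6]
Insert 47: [47, 42, 6, 42]
Insert 13: [47, 42, 6, 42, 13]
Insert 27: [47, 42, 27, 42, 13, 6]
Insert 13: [47, 42, 27, 42, 13, 6, 13]

Final heap: [47, 42, 27, 42, 13, 6, 13]


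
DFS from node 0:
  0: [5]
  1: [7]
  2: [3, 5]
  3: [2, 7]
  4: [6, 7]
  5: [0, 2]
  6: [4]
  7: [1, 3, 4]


Visit 0, push [5]
Visit 5, push [2]
Visit 2, push [3]
Visit 3, push [7]
Visit 7, push [4, 1]
Visit 1, push []
Visit 4, push [6]
Visit 6, push []

DFS order: [0, 5, 2, 3, 7, 1, 4, 6]


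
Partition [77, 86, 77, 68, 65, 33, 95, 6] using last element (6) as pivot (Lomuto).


Pivot: 6
Place pivot at 0: [6, 86, 77, 68, 65, 33, 95, 77]

Partitioned: [6, 86, 77, 68, 65, 33, 95, 77]


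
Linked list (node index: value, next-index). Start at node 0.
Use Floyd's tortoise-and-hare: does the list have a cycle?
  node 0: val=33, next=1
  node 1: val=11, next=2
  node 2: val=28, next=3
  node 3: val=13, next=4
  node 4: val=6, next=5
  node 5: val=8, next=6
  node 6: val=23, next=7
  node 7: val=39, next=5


Floyd's tortoise (slow, +1) and hare (fast, +2):
  init: slow=0, fast=0
  step 1: slow=1, fast=2
  step 2: slow=2, fast=4
  step 3: slow=3, fast=6
  step 4: slow=4, fast=5
  step 5: slow=5, fast=7
  step 6: slow=6, fast=6
  slow == fast at node 6: cycle detected

Cycle: yes


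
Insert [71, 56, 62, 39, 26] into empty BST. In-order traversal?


Insert 71: root
Insert 56: L from 71
Insert 62: L from 71 -> R from 56
Insert 39: L from 71 -> L from 56
Insert 26: L from 71 -> L from 56 -> L from 39

In-order: [26, 39, 56, 62, 71]


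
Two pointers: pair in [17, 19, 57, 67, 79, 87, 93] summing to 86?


lo=0(17)+hi=6(93)=110
lo=0(17)+hi=5(87)=104
lo=0(17)+hi=4(79)=96
lo=0(17)+hi=3(67)=84
lo=1(19)+hi=3(67)=86

Yes: 19+67=86


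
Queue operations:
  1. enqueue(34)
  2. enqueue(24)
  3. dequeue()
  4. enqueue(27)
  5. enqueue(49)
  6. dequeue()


enqueue(34) -> [34]
enqueue(24) -> [34, 24]
dequeue()->34, [24]
enqueue(27) -> [24, 27]
enqueue(49) -> [24, 27, 49]
dequeue()->24, [27, 49]

Final queue: [27, 49]


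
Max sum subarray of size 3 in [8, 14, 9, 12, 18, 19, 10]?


[0:3]: 31
[1:4]: 35
[2:5]: 39
[3:6]: 49
[4:7]: 47

Max: 49 at [3:6]


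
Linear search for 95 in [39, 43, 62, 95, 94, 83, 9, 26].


i=0: 39!=95
i=1: 43!=95
i=2: 62!=95
i=3: 95==95 found!

Found at 3, 4 comps


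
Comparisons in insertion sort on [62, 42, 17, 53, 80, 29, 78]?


Algorithm: insertion sort
Input: [62, 42, 17, 53, 80, 29, 78]
Sorted: [17, 29, 42, 53, 62, 78, 80]

13


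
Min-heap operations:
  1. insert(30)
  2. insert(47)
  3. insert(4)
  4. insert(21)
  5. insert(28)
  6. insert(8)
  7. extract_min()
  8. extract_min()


insert(30) -> [30]
insert(47) -> [30, 47]
insert(4) -> [4, 47, 30]
insert(21) -> [4, 21, 30, 47]
insert(28) -> [4, 21, 30, 47, 28]
insert(8) -> [4, 21, 8, 47, 28, 30]
extract_min()->4, [8, 21, 30, 47, 28]
extract_min()->8, [21, 28, 30, 47]

Final heap: [21, 28, 30, 47]


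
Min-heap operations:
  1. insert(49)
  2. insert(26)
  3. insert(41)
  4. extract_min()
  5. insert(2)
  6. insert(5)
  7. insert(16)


insert(49) -> [49]
insert(26) -> [26, 49]
insert(41) -> [26, 49, 41]
extract_min()->26, [41, 49]
insert(2) -> [2, 49, 41]
insert(5) -> [2, 5, 41, 49]
insert(16) -> [2, 5, 41, 49, 16]

Final heap: [2, 5, 41, 49, 16]


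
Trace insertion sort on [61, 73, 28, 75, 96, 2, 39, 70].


Initial: [61, 73, 28, 75, 96, 2, 39, 70]
Insert 73: [61, 73, 28, 75, 96, 2, 39, 70]
Insert 28: [28, 61, 73, 75, 96, 2, 39, 70]
Insert 75: [28, 61, 73, 75, 96, 2, 39, 70]
Insert 96: [28, 61, 73, 75, 96, 2, 39, 70]
Insert 2: [2, 28, 61, 73, 75, 96, 39, 70]
Insert 39: [2, 28, 39, 61, 73, 75, 96, 70]
Insert 70: [2, 28, 39, 61, 70, 73, 75, 96]

Sorted: [2, 28, 39, 61, 70, 73, 75, 96]


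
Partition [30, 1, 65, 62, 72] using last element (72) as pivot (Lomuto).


Pivot: 72
  30 <= 72: advance i (no swap)
  1 <= 72: advance i (no swap)
  65 <= 72: advance i (no swap)
  62 <= 72: advance i (no swap)
Place pivot at 4: [30, 1, 65, 62, 72]

Partitioned: [30, 1, 65, 62, 72]


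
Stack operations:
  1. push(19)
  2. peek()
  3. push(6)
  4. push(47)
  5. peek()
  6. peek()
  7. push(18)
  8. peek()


push(19) -> [19]
peek()->19
push(6) -> [19, 6]
push(47) -> [19, 6, 47]
peek()->47
peek()->47
push(18) -> [19, 6, 47, 18]
peek()->18

Final stack: [19, 6, 47, 18]


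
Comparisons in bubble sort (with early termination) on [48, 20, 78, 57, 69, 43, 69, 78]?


Algorithm: bubble sort (with early termination)
Input: [48, 20, 78, 57, 69, 43, 69, 78]
Sorted: [20, 43, 48, 57, 69, 69, 78, 78]

25


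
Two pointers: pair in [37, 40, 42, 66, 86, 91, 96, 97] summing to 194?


lo=0(37)+hi=7(97)=134
lo=1(40)+hi=7(97)=137
lo=2(42)+hi=7(97)=139
lo=3(66)+hi=7(97)=163
lo=4(86)+hi=7(97)=183
lo=5(91)+hi=7(97)=188
lo=6(96)+hi=7(97)=193

No pair found


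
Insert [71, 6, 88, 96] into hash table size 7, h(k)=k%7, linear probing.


Insert 71: h=1 -> slot 1
Insert 6: h=6 -> slot 6
Insert 88: h=4 -> slot 4
Insert 96: h=5 -> slot 5

Table: [None, 71, None, None, 88, 96, 6]


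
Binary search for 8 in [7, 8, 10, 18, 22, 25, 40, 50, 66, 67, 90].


Step 1: lo=0, hi=10, mid=5, val=25
Step 2: lo=0, hi=4, mid=2, val=10
Step 3: lo=0, hi=1, mid=0, val=7
Step 4: lo=1, hi=1, mid=1, val=8

Found at index 1


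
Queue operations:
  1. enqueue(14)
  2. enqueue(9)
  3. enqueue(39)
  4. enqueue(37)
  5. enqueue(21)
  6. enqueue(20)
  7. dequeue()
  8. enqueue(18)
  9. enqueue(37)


enqueue(14) -> [14]
enqueue(9) -> [14, 9]
enqueue(39) -> [14, 9, 39]
enqueue(37) -> [14, 9, 39, 37]
enqueue(21) -> [14, 9, 39, 37, 21]
enqueue(20) -> [14, 9, 39, 37, 21, 20]
dequeue()->14, [9, 39, 37, 21, 20]
enqueue(18) -> [9, 39, 37, 21, 20, 18]
enqueue(37) -> [9, 39, 37, 21, 20, 18, 37]

Final queue: [9, 39, 37, 21, 20, 18, 37]


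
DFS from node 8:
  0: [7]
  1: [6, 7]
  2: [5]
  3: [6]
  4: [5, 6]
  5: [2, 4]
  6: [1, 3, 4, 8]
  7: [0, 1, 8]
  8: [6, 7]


Visit 8, push [7, 6]
Visit 6, push [4, 3, 1]
Visit 1, push [7]
Visit 7, push [0]
Visit 0, push []
Visit 3, push []
Visit 4, push [5]
Visit 5, push [2]
Visit 2, push []

DFS order: [8, 6, 1, 7, 0, 3, 4, 5, 2]


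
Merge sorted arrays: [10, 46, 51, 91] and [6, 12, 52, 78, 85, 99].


Take 6 from B
Take 10 from A
Take 12 from B
Take 46 from A
Take 51 from A
Take 52 from B
Take 78 from B
Take 85 from B
Take 91 from A

Merged: [6, 10, 12, 46, 51, 52, 78, 85, 91, 99]


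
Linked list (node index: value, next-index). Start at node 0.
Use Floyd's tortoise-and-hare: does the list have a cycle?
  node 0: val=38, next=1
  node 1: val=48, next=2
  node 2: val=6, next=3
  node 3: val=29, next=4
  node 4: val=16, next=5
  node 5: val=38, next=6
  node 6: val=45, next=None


Floyd's tortoise (slow, +1) and hare (fast, +2):
  init: slow=0, fast=0
  step 1: slow=1, fast=2
  step 2: slow=2, fast=4
  step 3: slow=3, fast=6
  step 4: fast -> None, no cycle

Cycle: no


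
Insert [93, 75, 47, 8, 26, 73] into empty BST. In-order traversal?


Insert 93: root
Insert 75: L from 93
Insert 47: L from 93 -> L from 75
Insert 8: L from 93 -> L from 75 -> L from 47
Insert 26: L from 93 -> L from 75 -> L from 47 -> R from 8
Insert 73: L from 93 -> L from 75 -> R from 47

In-order: [8, 26, 47, 73, 75, 93]


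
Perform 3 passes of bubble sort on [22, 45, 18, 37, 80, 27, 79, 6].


Initial: [22, 45, 18, 37, 80, 27, 79, 6]
Pass 1: [22, 18, 37, 45, 27, 79, 6, 80] (5 swaps)
Pass 2: [18, 22, 37, 27, 45, 6, 79, 80] (3 swaps)
Pass 3: [18, 22, 27, 37, 6, 45, 79, 80] (2 swaps)

After 3 passes: [18, 22, 27, 37, 6, 45, 79, 80]


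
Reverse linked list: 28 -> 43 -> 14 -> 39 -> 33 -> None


Step 1: curr=28, set curr.next=prev(None) | reversed so far: 28
Step 2: curr=43, set curr.next=prev(28) | reversed so far: 43 -> 28
Step 3: curr=14, set curr.next=prev(43) | reversed so far: 14 -> 43 -> 28
Step 4: curr=39, set curr.next=prev(14) | reversed so far: 39 -> 14 -> 43 -> 28
Step 5: curr=33, set curr.next=prev(39) | reversed so far: 33 -> 39 -> 14 -> 43 -> 28

33 -> 39 -> 14 -> 43 -> 28 -> None


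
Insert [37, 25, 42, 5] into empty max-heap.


Insert 37: [37]
Insert 25: [37, 25]
Insert 42: [42, 25, 37]
Insert 5: [42, 25, 37, 5]

Final heap: [42, 25, 37, 5]


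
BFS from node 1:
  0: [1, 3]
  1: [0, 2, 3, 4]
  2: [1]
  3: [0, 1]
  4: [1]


Visit 1, enqueue [0, 2, 3, 4]
Visit 0, enqueue []
Visit 2, enqueue []
Visit 3, enqueue []
Visit 4, enqueue []

BFS order: [1, 0, 2, 3, 4]


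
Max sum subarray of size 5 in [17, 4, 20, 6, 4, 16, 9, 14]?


[0:5]: 51
[1:6]: 50
[2:7]: 55
[3:8]: 49

Max: 55 at [2:7]


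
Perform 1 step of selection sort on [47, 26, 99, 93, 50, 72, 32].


Initial: [47, 26, 99, 93, 50, 72, 32]
Step 1: min=26 at 1
  Swap: [26, 47, 99, 93, 50, 72, 32]

After 1 step: [26, 47, 99, 93, 50, 72, 32]


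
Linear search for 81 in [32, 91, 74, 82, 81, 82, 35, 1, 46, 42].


i=0: 32!=81
i=1: 91!=81
i=2: 74!=81
i=3: 82!=81
i=4: 81==81 found!

Found at 4, 5 comps


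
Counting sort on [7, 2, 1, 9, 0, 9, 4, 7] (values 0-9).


Input: [7, 2, 1, 9, 0, 9, 4, 7]
Counts: [1, 1, 1, 0, 1, 0, 0, 2, 0, 2]

Sorted: [0, 1, 2, 4, 7, 7, 9, 9]


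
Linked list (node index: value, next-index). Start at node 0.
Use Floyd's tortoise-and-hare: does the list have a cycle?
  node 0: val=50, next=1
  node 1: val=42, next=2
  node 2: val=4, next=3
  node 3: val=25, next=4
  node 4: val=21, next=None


Floyd's tortoise (slow, +1) and hare (fast, +2):
  init: slow=0, fast=0
  step 1: slow=1, fast=2
  step 2: slow=2, fast=4
  step 3: fast -> None, no cycle

Cycle: no


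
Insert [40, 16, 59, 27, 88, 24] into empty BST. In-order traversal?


Insert 40: root
Insert 16: L from 40
Insert 59: R from 40
Insert 27: L from 40 -> R from 16
Insert 88: R from 40 -> R from 59
Insert 24: L from 40 -> R from 16 -> L from 27

In-order: [16, 24, 27, 40, 59, 88]


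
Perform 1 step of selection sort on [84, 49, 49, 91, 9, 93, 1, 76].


Initial: [84, 49, 49, 91, 9, 93, 1, 76]
Step 1: min=1 at 6
  Swap: [1, 49, 49, 91, 9, 93, 84, 76]

After 1 step: [1, 49, 49, 91, 9, 93, 84, 76]


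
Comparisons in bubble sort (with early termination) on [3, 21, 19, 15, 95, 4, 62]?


Algorithm: bubble sort (with early termination)
Input: [3, 21, 19, 15, 95, 4, 62]
Sorted: [3, 4, 15, 19, 21, 62, 95]

20


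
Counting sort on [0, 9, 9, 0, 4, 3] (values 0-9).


Input: [0, 9, 9, 0, 4, 3]
Counts: [2, 0, 0, 1, 1, 0, 0, 0, 0, 2]

Sorted: [0, 0, 3, 4, 9, 9]


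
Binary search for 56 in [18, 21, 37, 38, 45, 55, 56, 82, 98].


Step 1: lo=0, hi=8, mid=4, val=45
Step 2: lo=5, hi=8, mid=6, val=56

Found at index 6


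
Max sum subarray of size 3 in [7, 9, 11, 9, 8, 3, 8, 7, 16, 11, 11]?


[0:3]: 27
[1:4]: 29
[2:5]: 28
[3:6]: 20
[4:7]: 19
[5:8]: 18
[6:9]: 31
[7:10]: 34
[8:11]: 38

Max: 38 at [8:11]


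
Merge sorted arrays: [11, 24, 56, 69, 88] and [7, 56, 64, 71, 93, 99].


Take 7 from B
Take 11 from A
Take 24 from A
Take 56 from A
Take 56 from B
Take 64 from B
Take 69 from A
Take 71 from B
Take 88 from A

Merged: [7, 11, 24, 56, 56, 64, 69, 71, 88, 93, 99]
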